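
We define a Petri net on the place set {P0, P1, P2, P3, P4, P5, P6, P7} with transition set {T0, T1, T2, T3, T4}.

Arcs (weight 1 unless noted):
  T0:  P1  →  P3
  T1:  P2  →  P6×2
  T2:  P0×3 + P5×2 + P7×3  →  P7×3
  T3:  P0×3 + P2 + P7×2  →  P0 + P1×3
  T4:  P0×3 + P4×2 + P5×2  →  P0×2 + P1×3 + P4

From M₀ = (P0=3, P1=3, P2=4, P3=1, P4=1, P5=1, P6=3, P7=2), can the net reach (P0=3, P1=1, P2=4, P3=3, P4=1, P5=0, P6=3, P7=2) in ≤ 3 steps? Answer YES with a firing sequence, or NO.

NO — not reachable within 3 firings

depth 0: 1 marking
depth 1: 4 markings reached so far
depth 2: 9 markings reached so far
depth 3: 16 markings reached so far
target is not among the 16 markings reachable within 3 steps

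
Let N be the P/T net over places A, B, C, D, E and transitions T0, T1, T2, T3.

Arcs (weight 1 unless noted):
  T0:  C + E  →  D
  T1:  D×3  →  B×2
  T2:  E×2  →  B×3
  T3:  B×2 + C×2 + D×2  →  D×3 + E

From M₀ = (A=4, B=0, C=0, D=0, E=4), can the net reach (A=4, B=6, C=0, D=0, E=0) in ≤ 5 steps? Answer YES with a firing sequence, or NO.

YES — reachable via ⟨T2, T2⟩ (2 firings)

step 1: fire T2:  (A=4, B=0, C=0, D=0, E=4) → (A=4, B=3, C=0, D=0, E=2)
step 2: fire T2:  (A=4, B=3, C=0, D=0, E=2) → (A=4, B=6, C=0, D=0, E=0)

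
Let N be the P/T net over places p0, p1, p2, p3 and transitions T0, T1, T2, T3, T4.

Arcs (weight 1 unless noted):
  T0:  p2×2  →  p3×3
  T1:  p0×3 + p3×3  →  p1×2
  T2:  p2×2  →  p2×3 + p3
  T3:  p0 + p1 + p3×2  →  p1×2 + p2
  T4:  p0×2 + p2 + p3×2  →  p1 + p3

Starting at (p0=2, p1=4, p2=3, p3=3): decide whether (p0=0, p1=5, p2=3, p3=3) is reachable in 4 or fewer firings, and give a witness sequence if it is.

YES — reachable via ⟨T2, T4⟩ (2 firings)

step 1: fire T2:  (p0=2, p1=4, p2=3, p3=3) → (p0=2, p1=4, p2=4, p3=4)
step 2: fire T4:  (p0=2, p1=4, p2=4, p3=4) → (p0=0, p1=5, p2=3, p3=3)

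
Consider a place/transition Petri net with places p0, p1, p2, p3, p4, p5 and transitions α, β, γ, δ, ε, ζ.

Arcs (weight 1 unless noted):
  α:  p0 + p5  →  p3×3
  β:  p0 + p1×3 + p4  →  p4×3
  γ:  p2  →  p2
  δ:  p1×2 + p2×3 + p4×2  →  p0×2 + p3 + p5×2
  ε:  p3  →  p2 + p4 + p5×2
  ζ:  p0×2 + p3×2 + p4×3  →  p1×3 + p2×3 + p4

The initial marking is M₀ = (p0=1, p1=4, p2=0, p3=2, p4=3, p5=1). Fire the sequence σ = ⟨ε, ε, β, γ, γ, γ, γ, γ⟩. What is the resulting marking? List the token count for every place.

step 1: fire ε:  (p0=1, p1=4, p2=0, p3=2, p4=3, p5=1) → (p0=1, p1=4, p2=1, p3=1, p4=4, p5=3)
step 2: fire ε:  (p0=1, p1=4, p2=1, p3=1, p4=4, p5=3) → (p0=1, p1=4, p2=2, p3=0, p4=5, p5=5)
step 3: fire β:  (p0=1, p1=4, p2=2, p3=0, p4=5, p5=5) → (p0=0, p1=1, p2=2, p3=0, p4=7, p5=5)
step 4: fire γ:  (p0=0, p1=1, p2=2, p3=0, p4=7, p5=5) → (p0=0, p1=1, p2=2, p3=0, p4=7, p5=5)
step 5: fire γ:  (p0=0, p1=1, p2=2, p3=0, p4=7, p5=5) → (p0=0, p1=1, p2=2, p3=0, p4=7, p5=5)
step 6: fire γ:  (p0=0, p1=1, p2=2, p3=0, p4=7, p5=5) → (p0=0, p1=1, p2=2, p3=0, p4=7, p5=5)
step 7: fire γ:  (p0=0, p1=1, p2=2, p3=0, p4=7, p5=5) → (p0=0, p1=1, p2=2, p3=0, p4=7, p5=5)
step 8: fire γ:  (p0=0, p1=1, p2=2, p3=0, p4=7, p5=5) → (p0=0, p1=1, p2=2, p3=0, p4=7, p5=5)

(p0=0, p1=1, p2=2, p3=0, p4=7, p5=5)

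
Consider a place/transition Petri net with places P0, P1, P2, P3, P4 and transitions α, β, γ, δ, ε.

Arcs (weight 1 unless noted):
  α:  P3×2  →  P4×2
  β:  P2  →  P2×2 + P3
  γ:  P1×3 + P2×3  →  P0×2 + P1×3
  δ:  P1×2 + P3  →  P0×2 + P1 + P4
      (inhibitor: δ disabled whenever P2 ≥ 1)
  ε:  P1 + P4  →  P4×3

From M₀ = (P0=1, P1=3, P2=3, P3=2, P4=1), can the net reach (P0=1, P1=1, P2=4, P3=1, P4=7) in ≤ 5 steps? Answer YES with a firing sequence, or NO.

step 1: fire α:  (P0=1, P1=3, P2=3, P3=2, P4=1) → (P0=1, P1=3, P2=3, P3=0, P4=3)
step 2: fire β:  (P0=1, P1=3, P2=3, P3=0, P4=3) → (P0=1, P1=3, P2=4, P3=1, P4=3)
step 3: fire ε:  (P0=1, P1=3, P2=4, P3=1, P4=3) → (P0=1, P1=2, P2=4, P3=1, P4=5)
step 4: fire ε:  (P0=1, P1=2, P2=4, P3=1, P4=5) → (P0=1, P1=1, P2=4, P3=1, P4=7)

YES — reachable via ⟨α, β, ε, ε⟩ (4 firings)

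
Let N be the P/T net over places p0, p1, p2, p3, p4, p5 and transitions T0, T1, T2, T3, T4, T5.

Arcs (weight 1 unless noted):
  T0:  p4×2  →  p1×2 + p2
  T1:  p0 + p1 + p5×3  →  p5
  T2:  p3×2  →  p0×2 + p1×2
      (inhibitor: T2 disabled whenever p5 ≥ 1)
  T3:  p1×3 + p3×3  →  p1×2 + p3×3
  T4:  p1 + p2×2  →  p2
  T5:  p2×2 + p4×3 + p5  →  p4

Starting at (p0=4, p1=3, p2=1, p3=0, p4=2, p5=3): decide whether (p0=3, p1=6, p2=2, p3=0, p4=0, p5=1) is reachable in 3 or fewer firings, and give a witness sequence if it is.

depth 0: 1 marking
depth 1: 3 markings reached so far
depth 2: 5 markings reached so far
depth 3: 6 markings reached so far
target is not among the 6 markings reachable within 3 steps

NO — not reachable within 3 firings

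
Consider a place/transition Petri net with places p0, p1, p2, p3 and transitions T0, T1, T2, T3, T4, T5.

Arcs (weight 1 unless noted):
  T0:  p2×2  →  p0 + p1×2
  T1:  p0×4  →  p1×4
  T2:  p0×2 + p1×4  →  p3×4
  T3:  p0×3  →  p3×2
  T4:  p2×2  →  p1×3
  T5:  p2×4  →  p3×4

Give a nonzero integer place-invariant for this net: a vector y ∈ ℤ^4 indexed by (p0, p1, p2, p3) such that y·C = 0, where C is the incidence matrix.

Incidence matrix C (rows=places, cols=transitions):
       T0   T1   T2   T3   T4   T5
   p0   1   -4   -2   -3    0    0
   p1   2    4   -4    0    3    0
   p2  -2    0    0    0   -2   -4
   p3   0    0    4    2    0    4

Candidate y = [2, 2, 3, 3]; check y·C column-wise:
  col T0: 2·1 + 2·2 + 3·-2 + 3·0 = 0
  col T1: 2·-4 + 2·4 + 3·0 + 3·0 = 0
  col T2: 2·-2 + 2·-4 + 3·0 + 3·4 = 0
  col T3: 2·-3 + 2·0 + 3·0 + 3·2 = 0
  col T4: 2·0 + 2·3 + 3·-2 + 3·0 = 0
  col T5: 2·0 + 2·0 + 3·-4 + 3·4 = 0

y = (p0:2, p1:2, p2:3, p3:3)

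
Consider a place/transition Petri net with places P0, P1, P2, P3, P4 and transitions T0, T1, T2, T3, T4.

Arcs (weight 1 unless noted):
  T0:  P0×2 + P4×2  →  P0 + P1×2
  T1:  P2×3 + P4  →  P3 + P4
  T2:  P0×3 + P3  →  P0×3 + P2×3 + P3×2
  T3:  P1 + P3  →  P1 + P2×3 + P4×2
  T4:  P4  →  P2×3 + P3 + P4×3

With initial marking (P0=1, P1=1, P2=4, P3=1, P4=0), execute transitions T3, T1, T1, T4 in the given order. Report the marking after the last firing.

(P0=1, P1=1, P2=4, P3=3, P4=4)

step 1: fire T3:  (P0=1, P1=1, P2=4, P3=1, P4=0) → (P0=1, P1=1, P2=7, P3=0, P4=2)
step 2: fire T1:  (P0=1, P1=1, P2=7, P3=0, P4=2) → (P0=1, P1=1, P2=4, P3=1, P4=2)
step 3: fire T1:  (P0=1, P1=1, P2=4, P3=1, P4=2) → (P0=1, P1=1, P2=1, P3=2, P4=2)
step 4: fire T4:  (P0=1, P1=1, P2=1, P3=2, P4=2) → (P0=1, P1=1, P2=4, P3=3, P4=4)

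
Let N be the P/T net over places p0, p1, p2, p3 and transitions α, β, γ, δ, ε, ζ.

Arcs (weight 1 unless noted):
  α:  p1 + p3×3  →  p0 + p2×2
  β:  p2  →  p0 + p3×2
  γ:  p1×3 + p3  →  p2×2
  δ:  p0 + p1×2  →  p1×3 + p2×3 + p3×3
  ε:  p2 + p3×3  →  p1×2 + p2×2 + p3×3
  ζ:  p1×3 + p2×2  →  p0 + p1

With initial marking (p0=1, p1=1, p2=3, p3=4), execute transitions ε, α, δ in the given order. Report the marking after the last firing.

(p0=1, p1=3, p2=9, p3=4)

step 1: fire ε:  (p0=1, p1=1, p2=3, p3=4) → (p0=1, p1=3, p2=4, p3=4)
step 2: fire α:  (p0=1, p1=3, p2=4, p3=4) → (p0=2, p1=2, p2=6, p3=1)
step 3: fire δ:  (p0=2, p1=2, p2=6, p3=1) → (p0=1, p1=3, p2=9, p3=4)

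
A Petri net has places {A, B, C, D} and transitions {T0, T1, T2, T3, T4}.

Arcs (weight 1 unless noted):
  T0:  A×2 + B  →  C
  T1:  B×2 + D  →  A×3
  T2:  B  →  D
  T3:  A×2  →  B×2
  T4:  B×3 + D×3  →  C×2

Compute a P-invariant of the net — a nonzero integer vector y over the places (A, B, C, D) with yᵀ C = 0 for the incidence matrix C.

y = (A:1, B:1, C:3, D:1)

Incidence matrix C (rows=places, cols=transitions):
       T0   T1   T2   T3   T4
    A  -2    3    0   -2    0
    B  -1   -2   -1    2   -3
    C   1    0    0    0    2
    D   0   -1    1    0   -3

Candidate y = [1, 1, 3, 1]; check y·C column-wise:
  col T0: 1·-2 + 1·-1 + 3·1 + 1·0 = 0
  col T1: 1·3 + 1·-2 + 3·0 + 1·-1 = 0
  col T2: 1·0 + 1·-1 + 3·0 + 1·1 = 0
  col T3: 1·-2 + 1·2 + 3·0 + 1·0 = 0
  col T4: 1·0 + 1·-3 + 3·2 + 1·-3 = 0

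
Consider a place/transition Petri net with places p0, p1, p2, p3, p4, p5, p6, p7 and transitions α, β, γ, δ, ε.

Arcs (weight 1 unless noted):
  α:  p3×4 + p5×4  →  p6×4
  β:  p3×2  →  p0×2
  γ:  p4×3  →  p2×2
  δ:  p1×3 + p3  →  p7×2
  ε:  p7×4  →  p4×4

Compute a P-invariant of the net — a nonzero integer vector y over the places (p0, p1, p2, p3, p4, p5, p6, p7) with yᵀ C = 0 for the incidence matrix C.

Incidence matrix C (rows=places, cols=transitions):
        α    β    γ    δ    ε
   p0   0    2    0    0    0
   p1   0    0    0   -3    0
   p2   0    0    2    0    0
   p3  -4   -2    0   -1    0
   p4   0    0   -3    0    4
   p5  -4    0    0    0    0
   p6   4    0    0    0    0
   p7   0    0    0    2   -4

Candidate y = [3, -1, 0, 3, 0, -3, 0, 0]; check y·C column-wise:
  col α: 3·0 + -1·0 + 3·-4 + -3·-4 + 0·4 = 0
  col β: 3·2 + -1·0 + 3·-2 + -3·0 = 0
  col γ: 3·0 + -1·0 + 0·2 + 3·0 + 0·-3 + -3·0 = 0
  col δ: 3·0 + -1·-3 + 3·-1 + -3·0 + 0·2 = 0
  col ε: 3·0 + -1·0 + 3·0 + 0·4 + -3·0 + 0·-4 = 0

y = (p0:3, p1:-1, p2:0, p3:3, p4:0, p5:-3, p6:0, p7:0)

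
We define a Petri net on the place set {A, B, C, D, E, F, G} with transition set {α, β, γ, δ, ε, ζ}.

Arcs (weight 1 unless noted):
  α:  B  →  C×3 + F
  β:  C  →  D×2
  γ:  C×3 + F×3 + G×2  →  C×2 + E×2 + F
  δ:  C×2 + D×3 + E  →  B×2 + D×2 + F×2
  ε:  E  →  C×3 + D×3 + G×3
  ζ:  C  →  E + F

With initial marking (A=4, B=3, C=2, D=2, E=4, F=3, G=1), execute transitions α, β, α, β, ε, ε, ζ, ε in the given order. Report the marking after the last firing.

step 1: fire α:  (A=4, B=3, C=2, D=2, E=4, F=3, G=1) → (A=4, B=2, C=5, D=2, E=4, F=4, G=1)
step 2: fire β:  (A=4, B=2, C=5, D=2, E=4, F=4, G=1) → (A=4, B=2, C=4, D=4, E=4, F=4, G=1)
step 3: fire α:  (A=4, B=2, C=4, D=4, E=4, F=4, G=1) → (A=4, B=1, C=7, D=4, E=4, F=5, G=1)
step 4: fire β:  (A=4, B=1, C=7, D=4, E=4, F=5, G=1) → (A=4, B=1, C=6, D=6, E=4, F=5, G=1)
step 5: fire ε:  (A=4, B=1, C=6, D=6, E=4, F=5, G=1) → (A=4, B=1, C=9, D=9, E=3, F=5, G=4)
step 6: fire ε:  (A=4, B=1, C=9, D=9, E=3, F=5, G=4) → (A=4, B=1, C=12, D=12, E=2, F=5, G=7)
step 7: fire ζ:  (A=4, B=1, C=12, D=12, E=2, F=5, G=7) → (A=4, B=1, C=11, D=12, E=3, F=6, G=7)
step 8: fire ε:  (A=4, B=1, C=11, D=12, E=3, F=6, G=7) → (A=4, B=1, C=14, D=15, E=2, F=6, G=10)

(A=4, B=1, C=14, D=15, E=2, F=6, G=10)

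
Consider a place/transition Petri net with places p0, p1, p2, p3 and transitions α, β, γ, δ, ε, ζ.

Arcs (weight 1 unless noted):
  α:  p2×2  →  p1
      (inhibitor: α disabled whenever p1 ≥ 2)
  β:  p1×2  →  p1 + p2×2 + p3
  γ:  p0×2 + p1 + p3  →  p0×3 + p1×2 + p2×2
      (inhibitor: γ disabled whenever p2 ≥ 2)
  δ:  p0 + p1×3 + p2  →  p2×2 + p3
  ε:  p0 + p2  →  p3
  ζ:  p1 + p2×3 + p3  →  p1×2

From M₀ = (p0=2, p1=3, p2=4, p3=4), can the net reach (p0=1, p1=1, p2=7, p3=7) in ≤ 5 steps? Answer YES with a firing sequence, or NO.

YES — reachable via ⟨β, β, ε⟩ (3 firings)

step 1: fire β:  (p0=2, p1=3, p2=4, p3=4) → (p0=2, p1=2, p2=6, p3=5)
step 2: fire β:  (p0=2, p1=2, p2=6, p3=5) → (p0=2, p1=1, p2=8, p3=6)
step 3: fire ε:  (p0=2, p1=1, p2=8, p3=6) → (p0=1, p1=1, p2=7, p3=7)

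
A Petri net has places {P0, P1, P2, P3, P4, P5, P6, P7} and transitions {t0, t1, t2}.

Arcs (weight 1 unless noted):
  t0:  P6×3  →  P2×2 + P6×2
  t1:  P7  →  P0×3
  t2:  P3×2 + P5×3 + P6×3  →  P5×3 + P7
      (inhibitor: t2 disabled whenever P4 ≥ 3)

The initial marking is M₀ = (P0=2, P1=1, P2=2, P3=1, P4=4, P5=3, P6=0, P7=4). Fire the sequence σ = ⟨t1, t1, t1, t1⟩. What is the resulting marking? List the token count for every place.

step 1: fire t1:  (P0=2, P1=1, P2=2, P3=1, P4=4, P5=3, P6=0, P7=4) → (P0=5, P1=1, P2=2, P3=1, P4=4, P5=3, P6=0, P7=3)
step 2: fire t1:  (P0=5, P1=1, P2=2, P3=1, P4=4, P5=3, P6=0, P7=3) → (P0=8, P1=1, P2=2, P3=1, P4=4, P5=3, P6=0, P7=2)
step 3: fire t1:  (P0=8, P1=1, P2=2, P3=1, P4=4, P5=3, P6=0, P7=2) → (P0=11, P1=1, P2=2, P3=1, P4=4, P5=3, P6=0, P7=1)
step 4: fire t1:  (P0=11, P1=1, P2=2, P3=1, P4=4, P5=3, P6=0, P7=1) → (P0=14, P1=1, P2=2, P3=1, P4=4, P5=3, P6=0, P7=0)

(P0=14, P1=1, P2=2, P3=1, P4=4, P5=3, P6=0, P7=0)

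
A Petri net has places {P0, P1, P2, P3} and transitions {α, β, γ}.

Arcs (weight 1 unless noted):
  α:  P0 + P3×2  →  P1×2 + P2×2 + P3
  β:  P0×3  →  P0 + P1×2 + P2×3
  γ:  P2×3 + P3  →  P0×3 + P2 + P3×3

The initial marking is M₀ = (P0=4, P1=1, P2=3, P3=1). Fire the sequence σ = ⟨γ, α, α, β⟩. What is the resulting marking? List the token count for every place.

step 1: fire γ:  (P0=4, P1=1, P2=3, P3=1) → (P0=7, P1=1, P2=1, P3=3)
step 2: fire α:  (P0=7, P1=1, P2=1, P3=3) → (P0=6, P1=3, P2=3, P3=2)
step 3: fire α:  (P0=6, P1=3, P2=3, P3=2) → (P0=5, P1=5, P2=5, P3=1)
step 4: fire β:  (P0=5, P1=5, P2=5, P3=1) → (P0=3, P1=7, P2=8, P3=1)

(P0=3, P1=7, P2=8, P3=1)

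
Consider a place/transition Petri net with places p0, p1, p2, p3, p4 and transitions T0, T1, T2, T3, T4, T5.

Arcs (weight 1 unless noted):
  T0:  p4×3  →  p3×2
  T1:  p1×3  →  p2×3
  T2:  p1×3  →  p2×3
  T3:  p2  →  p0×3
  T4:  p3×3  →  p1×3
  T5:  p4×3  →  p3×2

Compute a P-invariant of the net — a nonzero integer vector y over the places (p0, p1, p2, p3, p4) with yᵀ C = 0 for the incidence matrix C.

y = (p0:1, p1:3, p2:3, p3:3, p4:2)

Incidence matrix C (rows=places, cols=transitions):
       T0   T1   T2   T3   T4   T5
   p0   0    0    0    3    0    0
   p1   0   -3   -3    0    3    0
   p2   0    3    3   -1    0    0
   p3   2    0    0    0   -3    2
   p4  -3    0    0    0    0   -3

Candidate y = [1, 3, 3, 3, 2]; check y·C column-wise:
  col T0: 1·0 + 3·0 + 3·0 + 3·2 + 2·-3 = 0
  col T1: 1·0 + 3·-3 + 3·3 + 3·0 + 2·0 = 0
  col T2: 1·0 + 3·-3 + 3·3 + 3·0 + 2·0 = 0
  col T3: 1·3 + 3·0 + 3·-1 + 3·0 + 2·0 = 0
  col T4: 1·0 + 3·3 + 3·0 + 3·-3 + 2·0 = 0
  col T5: 1·0 + 3·0 + 3·0 + 3·2 + 2·-3 = 0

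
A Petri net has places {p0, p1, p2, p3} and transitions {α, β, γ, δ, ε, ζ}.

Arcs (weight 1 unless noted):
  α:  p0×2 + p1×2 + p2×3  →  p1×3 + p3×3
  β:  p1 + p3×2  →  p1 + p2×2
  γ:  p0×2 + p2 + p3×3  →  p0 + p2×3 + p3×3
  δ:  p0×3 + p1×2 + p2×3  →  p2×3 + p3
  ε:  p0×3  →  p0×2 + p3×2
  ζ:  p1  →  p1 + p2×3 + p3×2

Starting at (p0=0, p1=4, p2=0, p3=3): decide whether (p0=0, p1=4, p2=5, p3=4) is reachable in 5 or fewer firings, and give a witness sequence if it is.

depth 0: 1 marking
depth 1: 3 markings reached so far
depth 2: 5 markings reached so far
depth 3: 8 markings reached so far
depth 4: 11 markings reached so far
depth 5: 15 markings reached so far
target is not among the 15 markings reachable within 5 steps

NO — not reachable within 5 firings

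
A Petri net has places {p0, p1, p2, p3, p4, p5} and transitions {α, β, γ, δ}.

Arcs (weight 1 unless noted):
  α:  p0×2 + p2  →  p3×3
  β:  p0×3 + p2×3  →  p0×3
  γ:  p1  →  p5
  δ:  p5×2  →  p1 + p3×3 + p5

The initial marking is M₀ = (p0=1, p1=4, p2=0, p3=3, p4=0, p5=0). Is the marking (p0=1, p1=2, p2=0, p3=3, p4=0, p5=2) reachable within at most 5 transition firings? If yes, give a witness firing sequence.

YES — reachable via ⟨γ, γ⟩ (2 firings)

step 1: fire γ:  (p0=1, p1=4, p2=0, p3=3, p4=0, p5=0) → (p0=1, p1=3, p2=0, p3=3, p4=0, p5=1)
step 2: fire γ:  (p0=1, p1=3, p2=0, p3=3, p4=0, p5=1) → (p0=1, p1=2, p2=0, p3=3, p4=0, p5=2)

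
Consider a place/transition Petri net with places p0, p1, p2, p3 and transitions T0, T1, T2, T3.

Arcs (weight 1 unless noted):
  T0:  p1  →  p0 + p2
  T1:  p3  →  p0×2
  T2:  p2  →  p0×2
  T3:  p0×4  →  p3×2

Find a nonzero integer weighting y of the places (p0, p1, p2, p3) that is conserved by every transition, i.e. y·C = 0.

y = (p0:1, p1:3, p2:2, p3:2)

Incidence matrix C (rows=places, cols=transitions):
       T0   T1   T2   T3
   p0   1    2    2   -4
   p1  -1    0    0    0
   p2   1    0   -1    0
   p3   0   -1    0    2

Candidate y = [1, 3, 2, 2]; check y·C column-wise:
  col T0: 1·1 + 3·-1 + 2·1 + 2·0 = 0
  col T1: 1·2 + 3·0 + 2·0 + 2·-1 = 0
  col T2: 1·2 + 3·0 + 2·-1 + 2·0 = 0
  col T3: 1·-4 + 3·0 + 2·0 + 2·2 = 0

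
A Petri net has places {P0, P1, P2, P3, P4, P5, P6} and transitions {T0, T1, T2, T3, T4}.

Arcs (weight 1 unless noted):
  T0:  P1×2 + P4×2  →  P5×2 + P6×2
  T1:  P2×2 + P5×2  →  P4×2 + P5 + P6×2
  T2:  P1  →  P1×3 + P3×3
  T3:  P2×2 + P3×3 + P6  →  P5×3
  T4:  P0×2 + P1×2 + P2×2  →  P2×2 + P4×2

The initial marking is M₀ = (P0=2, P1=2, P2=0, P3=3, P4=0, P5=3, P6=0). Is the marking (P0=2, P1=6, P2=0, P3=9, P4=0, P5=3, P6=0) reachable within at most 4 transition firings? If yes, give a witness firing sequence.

step 1: fire T2:  (P0=2, P1=2, P2=0, P3=3, P4=0, P5=3, P6=0) → (P0=2, P1=4, P2=0, P3=6, P4=0, P5=3, P6=0)
step 2: fire T2:  (P0=2, P1=4, P2=0, P3=6, P4=0, P5=3, P6=0) → (P0=2, P1=6, P2=0, P3=9, P4=0, P5=3, P6=0)

YES — reachable via ⟨T2, T2⟩ (2 firings)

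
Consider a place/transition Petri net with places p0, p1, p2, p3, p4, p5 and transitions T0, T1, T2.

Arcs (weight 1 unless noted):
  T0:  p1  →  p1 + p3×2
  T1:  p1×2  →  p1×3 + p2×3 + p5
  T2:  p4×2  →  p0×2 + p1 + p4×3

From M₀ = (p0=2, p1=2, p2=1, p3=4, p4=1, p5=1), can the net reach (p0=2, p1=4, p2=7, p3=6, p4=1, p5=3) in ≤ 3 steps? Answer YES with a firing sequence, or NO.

YES — reachable via ⟨T0, T1, T1⟩ (3 firings)

step 1: fire T0:  (p0=2, p1=2, p2=1, p3=4, p4=1, p5=1) → (p0=2, p1=2, p2=1, p3=6, p4=1, p5=1)
step 2: fire T1:  (p0=2, p1=2, p2=1, p3=6, p4=1, p5=1) → (p0=2, p1=3, p2=4, p3=6, p4=1, p5=2)
step 3: fire T1:  (p0=2, p1=3, p2=4, p3=6, p4=1, p5=2) → (p0=2, p1=4, p2=7, p3=6, p4=1, p5=3)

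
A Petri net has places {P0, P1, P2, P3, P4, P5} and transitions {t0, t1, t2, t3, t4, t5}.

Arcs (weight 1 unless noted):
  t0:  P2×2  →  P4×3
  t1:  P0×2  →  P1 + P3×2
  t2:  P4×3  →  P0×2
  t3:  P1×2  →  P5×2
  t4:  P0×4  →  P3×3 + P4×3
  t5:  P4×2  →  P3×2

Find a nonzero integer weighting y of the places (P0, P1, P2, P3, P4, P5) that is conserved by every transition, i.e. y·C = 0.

y = (P0:3, P1:2, P2:3, P3:2, P4:2, P5:2)

Incidence matrix C (rows=places, cols=transitions):
       t0   t1   t2   t3   t4   t5
   P0   0   -2    2    0   -4    0
   P1   0    1    0   -2    0    0
   P2  -2    0    0    0    0    0
   P3   0    2    0    0    3    2
   P4   3    0   -3    0    3   -2
   P5   0    0    0    2    0    0

Candidate y = [3, 2, 3, 2, 2, 2]; check y·C column-wise:
  col t0: 3·0 + 2·0 + 3·-2 + 2·0 + 2·3 + 2·0 = 0
  col t1: 3·-2 + 2·1 + 3·0 + 2·2 + 2·0 + 2·0 = 0
  col t2: 3·2 + 2·0 + 3·0 + 2·0 + 2·-3 + 2·0 = 0
  col t3: 3·0 + 2·-2 + 3·0 + 2·0 + 2·0 + 2·2 = 0
  col t4: 3·-4 + 2·0 + 3·0 + 2·3 + 2·3 + 2·0 = 0
  col t5: 3·0 + 2·0 + 3·0 + 2·2 + 2·-2 + 2·0 = 0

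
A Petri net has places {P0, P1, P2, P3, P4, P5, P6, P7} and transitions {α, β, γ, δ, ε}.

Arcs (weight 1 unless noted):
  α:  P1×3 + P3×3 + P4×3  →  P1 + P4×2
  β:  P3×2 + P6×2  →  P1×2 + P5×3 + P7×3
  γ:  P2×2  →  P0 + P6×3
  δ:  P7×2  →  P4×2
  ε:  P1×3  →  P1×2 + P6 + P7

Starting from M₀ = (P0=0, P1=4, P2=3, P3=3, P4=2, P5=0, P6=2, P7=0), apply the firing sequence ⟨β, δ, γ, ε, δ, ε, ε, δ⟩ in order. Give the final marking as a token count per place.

step 1: fire β:  (P0=0, P1=4, P2=3, P3=3, P4=2, P5=0, P6=2, P7=0) → (P0=0, P1=6, P2=3, P3=1, P4=2, P5=3, P6=0, P7=3)
step 2: fire δ:  (P0=0, P1=6, P2=3, P3=1, P4=2, P5=3, P6=0, P7=3) → (P0=0, P1=6, P2=3, P3=1, P4=4, P5=3, P6=0, P7=1)
step 3: fire γ:  (P0=0, P1=6, P2=3, P3=1, P4=4, P5=3, P6=0, P7=1) → (P0=1, P1=6, P2=1, P3=1, P4=4, P5=3, P6=3, P7=1)
step 4: fire ε:  (P0=1, P1=6, P2=1, P3=1, P4=4, P5=3, P6=3, P7=1) → (P0=1, P1=5, P2=1, P3=1, P4=4, P5=3, P6=4, P7=2)
step 5: fire δ:  (P0=1, P1=5, P2=1, P3=1, P4=4, P5=3, P6=4, P7=2) → (P0=1, P1=5, P2=1, P3=1, P4=6, P5=3, P6=4, P7=0)
step 6: fire ε:  (P0=1, P1=5, P2=1, P3=1, P4=6, P5=3, P6=4, P7=0) → (P0=1, P1=4, P2=1, P3=1, P4=6, P5=3, P6=5, P7=1)
step 7: fire ε:  (P0=1, P1=4, P2=1, P3=1, P4=6, P5=3, P6=5, P7=1) → (P0=1, P1=3, P2=1, P3=1, P4=6, P5=3, P6=6, P7=2)
step 8: fire δ:  (P0=1, P1=3, P2=1, P3=1, P4=6, P5=3, P6=6, P7=2) → (P0=1, P1=3, P2=1, P3=1, P4=8, P5=3, P6=6, P7=0)

(P0=1, P1=3, P2=1, P3=1, P4=8, P5=3, P6=6, P7=0)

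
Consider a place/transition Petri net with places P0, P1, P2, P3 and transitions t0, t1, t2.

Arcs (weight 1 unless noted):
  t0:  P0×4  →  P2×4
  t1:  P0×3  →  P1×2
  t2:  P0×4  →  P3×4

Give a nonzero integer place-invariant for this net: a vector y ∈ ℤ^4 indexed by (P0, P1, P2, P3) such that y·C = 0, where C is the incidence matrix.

Incidence matrix C (rows=places, cols=transitions):
       t0   t1   t2
   P0  -4   -3   -4
   P1   0    2    0
   P2   4    0    0
   P3   0    0    4

Candidate y = [2, 3, 2, 2]; check y·C column-wise:
  col t0: 2·-4 + 3·0 + 2·4 + 2·0 = 0
  col t1: 2·-3 + 3·2 + 2·0 + 2·0 = 0
  col t2: 2·-4 + 3·0 + 2·0 + 2·4 = 0

y = (P0:2, P1:3, P2:2, P3:2)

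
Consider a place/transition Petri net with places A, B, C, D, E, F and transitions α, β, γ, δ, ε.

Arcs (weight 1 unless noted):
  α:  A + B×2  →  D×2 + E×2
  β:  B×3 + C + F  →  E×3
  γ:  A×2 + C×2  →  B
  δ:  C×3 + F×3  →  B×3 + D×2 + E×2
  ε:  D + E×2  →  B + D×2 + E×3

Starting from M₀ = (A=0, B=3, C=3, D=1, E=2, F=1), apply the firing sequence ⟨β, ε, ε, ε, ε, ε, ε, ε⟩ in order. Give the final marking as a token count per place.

(A=0, B=7, C=2, D=8, E=12, F=0)

step 1: fire β:  (A=0, B=3, C=3, D=1, E=2, F=1) → (A=0, B=0, C=2, D=1, E=5, F=0)
step 2: fire ε:  (A=0, B=0, C=2, D=1, E=5, F=0) → (A=0, B=1, C=2, D=2, E=6, F=0)
step 3: fire ε:  (A=0, B=1, C=2, D=2, E=6, F=0) → (A=0, B=2, C=2, D=3, E=7, F=0)
step 4: fire ε:  (A=0, B=2, C=2, D=3, E=7, F=0) → (A=0, B=3, C=2, D=4, E=8, F=0)
step 5: fire ε:  (A=0, B=3, C=2, D=4, E=8, F=0) → (A=0, B=4, C=2, D=5, E=9, F=0)
step 6: fire ε:  (A=0, B=4, C=2, D=5, E=9, F=0) → (A=0, B=5, C=2, D=6, E=10, F=0)
step 7: fire ε:  (A=0, B=5, C=2, D=6, E=10, F=0) → (A=0, B=6, C=2, D=7, E=11, F=0)
step 8: fire ε:  (A=0, B=6, C=2, D=7, E=11, F=0) → (A=0, B=7, C=2, D=8, E=12, F=0)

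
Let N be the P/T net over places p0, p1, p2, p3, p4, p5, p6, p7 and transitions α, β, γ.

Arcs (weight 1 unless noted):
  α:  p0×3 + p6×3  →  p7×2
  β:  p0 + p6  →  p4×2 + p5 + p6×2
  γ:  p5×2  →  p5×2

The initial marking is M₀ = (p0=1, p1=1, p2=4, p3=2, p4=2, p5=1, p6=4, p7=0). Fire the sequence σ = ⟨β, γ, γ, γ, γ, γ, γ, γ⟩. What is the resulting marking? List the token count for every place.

(p0=0, p1=1, p2=4, p3=2, p4=4, p5=2, p6=5, p7=0)

step 1: fire β:  (p0=1, p1=1, p2=4, p3=2, p4=2, p5=1, p6=4, p7=0) → (p0=0, p1=1, p2=4, p3=2, p4=4, p5=2, p6=5, p7=0)
step 2: fire γ:  (p0=0, p1=1, p2=4, p3=2, p4=4, p5=2, p6=5, p7=0) → (p0=0, p1=1, p2=4, p3=2, p4=4, p5=2, p6=5, p7=0)
step 3: fire γ:  (p0=0, p1=1, p2=4, p3=2, p4=4, p5=2, p6=5, p7=0) → (p0=0, p1=1, p2=4, p3=2, p4=4, p5=2, p6=5, p7=0)
step 4: fire γ:  (p0=0, p1=1, p2=4, p3=2, p4=4, p5=2, p6=5, p7=0) → (p0=0, p1=1, p2=4, p3=2, p4=4, p5=2, p6=5, p7=0)
step 5: fire γ:  (p0=0, p1=1, p2=4, p3=2, p4=4, p5=2, p6=5, p7=0) → (p0=0, p1=1, p2=4, p3=2, p4=4, p5=2, p6=5, p7=0)
step 6: fire γ:  (p0=0, p1=1, p2=4, p3=2, p4=4, p5=2, p6=5, p7=0) → (p0=0, p1=1, p2=4, p3=2, p4=4, p5=2, p6=5, p7=0)
step 7: fire γ:  (p0=0, p1=1, p2=4, p3=2, p4=4, p5=2, p6=5, p7=0) → (p0=0, p1=1, p2=4, p3=2, p4=4, p5=2, p6=5, p7=0)
step 8: fire γ:  (p0=0, p1=1, p2=4, p3=2, p4=4, p5=2, p6=5, p7=0) → (p0=0, p1=1, p2=4, p3=2, p4=4, p5=2, p6=5, p7=0)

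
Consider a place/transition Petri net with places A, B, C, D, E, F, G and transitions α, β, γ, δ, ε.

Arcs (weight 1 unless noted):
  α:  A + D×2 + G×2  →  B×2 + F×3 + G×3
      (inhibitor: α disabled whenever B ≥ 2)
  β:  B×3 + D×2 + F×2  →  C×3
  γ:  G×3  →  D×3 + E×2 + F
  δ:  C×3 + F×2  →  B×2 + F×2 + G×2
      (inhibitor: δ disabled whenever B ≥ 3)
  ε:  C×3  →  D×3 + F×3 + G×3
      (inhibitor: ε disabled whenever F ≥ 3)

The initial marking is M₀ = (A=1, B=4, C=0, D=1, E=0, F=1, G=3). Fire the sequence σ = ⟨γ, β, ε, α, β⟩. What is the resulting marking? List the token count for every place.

(A=0, B=0, C=3, D=1, E=2, F=4, G=4)

step 1: fire γ:  (A=1, B=4, C=0, D=1, E=0, F=1, G=3) → (A=1, B=4, C=0, D=4, E=2, F=2, G=0)
step 2: fire β:  (A=1, B=4, C=0, D=4, E=2, F=2, G=0) → (A=1, B=1, C=3, D=2, E=2, F=0, G=0)
step 3: fire ε:  (A=1, B=1, C=3, D=2, E=2, F=0, G=0) → (A=1, B=1, C=0, D=5, E=2, F=3, G=3)
step 4: fire α:  (A=1, B=1, C=0, D=5, E=2, F=3, G=3) → (A=0, B=3, C=0, D=3, E=2, F=6, G=4)
step 5: fire β:  (A=0, B=3, C=0, D=3, E=2, F=6, G=4) → (A=0, B=0, C=3, D=1, E=2, F=4, G=4)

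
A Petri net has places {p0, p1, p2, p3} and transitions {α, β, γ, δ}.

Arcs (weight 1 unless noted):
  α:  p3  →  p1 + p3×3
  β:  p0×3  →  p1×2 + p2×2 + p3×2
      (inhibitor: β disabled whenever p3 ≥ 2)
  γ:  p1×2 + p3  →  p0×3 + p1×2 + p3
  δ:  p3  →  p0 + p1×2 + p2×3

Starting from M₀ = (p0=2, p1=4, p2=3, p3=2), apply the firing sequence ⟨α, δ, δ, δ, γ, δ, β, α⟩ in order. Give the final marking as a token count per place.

step 1: fire α:  (p0=2, p1=4, p2=3, p3=2) → (p0=2, p1=5, p2=3, p3=4)
step 2: fire δ:  (p0=2, p1=5, p2=3, p3=4) → (p0=3, p1=7, p2=6, p3=3)
step 3: fire δ:  (p0=3, p1=7, p2=6, p3=3) → (p0=4, p1=9, p2=9, p3=2)
step 4: fire δ:  (p0=4, p1=9, p2=9, p3=2) → (p0=5, p1=11, p2=12, p3=1)
step 5: fire γ:  (p0=5, p1=11, p2=12, p3=1) → (p0=8, p1=11, p2=12, p3=1)
step 6: fire δ:  (p0=8, p1=11, p2=12, p3=1) → (p0=9, p1=13, p2=15, p3=0)
step 7: fire β:  (p0=9, p1=13, p2=15, p3=0) → (p0=6, p1=15, p2=17, p3=2)
step 8: fire α:  (p0=6, p1=15, p2=17, p3=2) → (p0=6, p1=16, p2=17, p3=4)

(p0=6, p1=16, p2=17, p3=4)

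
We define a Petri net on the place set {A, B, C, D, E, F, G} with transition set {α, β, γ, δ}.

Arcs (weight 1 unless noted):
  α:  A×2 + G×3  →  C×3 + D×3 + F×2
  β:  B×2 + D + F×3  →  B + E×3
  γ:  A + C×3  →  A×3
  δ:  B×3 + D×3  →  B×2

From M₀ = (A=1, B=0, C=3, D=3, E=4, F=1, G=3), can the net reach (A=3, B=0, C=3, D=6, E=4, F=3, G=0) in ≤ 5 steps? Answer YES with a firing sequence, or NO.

depth 0: 1 marking
depth 1: 2 markings reached so far
depth 2: 3 markings reached so far
depth 3: 4 markings reached so far
depth 4: 4 markings reached so far
(frontier empty at depth 4; search complete)
target is not among the 4 markings reachable within 5 steps

NO — not reachable within 5 firings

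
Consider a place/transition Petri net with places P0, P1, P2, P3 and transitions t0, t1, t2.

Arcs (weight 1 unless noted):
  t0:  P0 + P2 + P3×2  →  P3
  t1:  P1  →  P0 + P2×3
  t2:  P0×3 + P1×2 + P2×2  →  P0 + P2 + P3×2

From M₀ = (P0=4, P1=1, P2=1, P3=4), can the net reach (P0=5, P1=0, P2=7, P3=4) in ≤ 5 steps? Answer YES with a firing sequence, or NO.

depth 0: 1 marking
depth 1: 3 markings reached so far
depth 2: 4 markings reached so far
depth 3: 5 markings reached so far
depth 4: 6 markings reached so far
depth 5: 6 markings reached so far
(frontier empty at depth 5; search complete)
target is not among the 6 markings reachable within 5 steps

NO — not reachable within 5 firings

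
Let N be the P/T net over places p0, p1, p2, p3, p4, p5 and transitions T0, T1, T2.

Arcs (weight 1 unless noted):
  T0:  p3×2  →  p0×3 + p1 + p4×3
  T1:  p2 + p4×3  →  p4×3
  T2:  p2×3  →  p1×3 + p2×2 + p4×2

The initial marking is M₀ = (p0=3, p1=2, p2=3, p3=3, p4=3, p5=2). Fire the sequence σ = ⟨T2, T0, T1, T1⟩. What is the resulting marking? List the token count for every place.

step 1: fire T2:  (p0=3, p1=2, p2=3, p3=3, p4=3, p5=2) → (p0=3, p1=5, p2=2, p3=3, p4=5, p5=2)
step 2: fire T0:  (p0=3, p1=5, p2=2, p3=3, p4=5, p5=2) → (p0=6, p1=6, p2=2, p3=1, p4=8, p5=2)
step 3: fire T1:  (p0=6, p1=6, p2=2, p3=1, p4=8, p5=2) → (p0=6, p1=6, p2=1, p3=1, p4=8, p5=2)
step 4: fire T1:  (p0=6, p1=6, p2=1, p3=1, p4=8, p5=2) → (p0=6, p1=6, p2=0, p3=1, p4=8, p5=2)

(p0=6, p1=6, p2=0, p3=1, p4=8, p5=2)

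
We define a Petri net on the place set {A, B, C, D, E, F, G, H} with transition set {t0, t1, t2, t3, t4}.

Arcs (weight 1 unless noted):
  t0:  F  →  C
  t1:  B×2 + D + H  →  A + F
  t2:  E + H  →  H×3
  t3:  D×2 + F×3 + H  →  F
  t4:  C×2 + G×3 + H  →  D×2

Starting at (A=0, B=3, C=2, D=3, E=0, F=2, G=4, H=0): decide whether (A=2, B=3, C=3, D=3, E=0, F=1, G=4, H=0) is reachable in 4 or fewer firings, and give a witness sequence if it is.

NO — not reachable within 4 firings

depth 0: 1 marking
depth 1: 2 markings reached so far
depth 2: 3 markings reached so far
depth 3: 3 markings reached so far
(frontier empty at depth 3; search complete)
target is not among the 3 markings reachable within 4 steps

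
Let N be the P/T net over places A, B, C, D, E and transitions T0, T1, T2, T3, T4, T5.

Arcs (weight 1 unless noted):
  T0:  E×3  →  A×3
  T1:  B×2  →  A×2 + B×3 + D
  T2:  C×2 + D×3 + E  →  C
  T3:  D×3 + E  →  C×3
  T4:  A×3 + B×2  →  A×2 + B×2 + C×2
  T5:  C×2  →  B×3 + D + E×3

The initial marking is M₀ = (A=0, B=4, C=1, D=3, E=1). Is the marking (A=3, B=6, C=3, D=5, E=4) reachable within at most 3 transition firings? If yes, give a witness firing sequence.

NO — not reachable within 3 firings

depth 0: 1 marking
depth 1: 3 markings reached so far
depth 2: 6 markings reached so far
depth 3: 12 markings reached so far
target is not among the 12 markings reachable within 3 steps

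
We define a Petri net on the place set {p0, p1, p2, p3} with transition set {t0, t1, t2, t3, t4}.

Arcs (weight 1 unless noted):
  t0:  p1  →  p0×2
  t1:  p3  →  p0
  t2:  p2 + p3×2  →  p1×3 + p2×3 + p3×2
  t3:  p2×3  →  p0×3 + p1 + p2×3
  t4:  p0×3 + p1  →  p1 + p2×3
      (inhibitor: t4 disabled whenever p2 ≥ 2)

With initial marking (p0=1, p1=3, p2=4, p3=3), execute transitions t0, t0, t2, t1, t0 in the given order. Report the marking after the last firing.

step 1: fire t0:  (p0=1, p1=3, p2=4, p3=3) → (p0=3, p1=2, p2=4, p3=3)
step 2: fire t0:  (p0=3, p1=2, p2=4, p3=3) → (p0=5, p1=1, p2=4, p3=3)
step 3: fire t2:  (p0=5, p1=1, p2=4, p3=3) → (p0=5, p1=4, p2=6, p3=3)
step 4: fire t1:  (p0=5, p1=4, p2=6, p3=3) → (p0=6, p1=4, p2=6, p3=2)
step 5: fire t0:  (p0=6, p1=4, p2=6, p3=2) → (p0=8, p1=3, p2=6, p3=2)

(p0=8, p1=3, p2=6, p3=2)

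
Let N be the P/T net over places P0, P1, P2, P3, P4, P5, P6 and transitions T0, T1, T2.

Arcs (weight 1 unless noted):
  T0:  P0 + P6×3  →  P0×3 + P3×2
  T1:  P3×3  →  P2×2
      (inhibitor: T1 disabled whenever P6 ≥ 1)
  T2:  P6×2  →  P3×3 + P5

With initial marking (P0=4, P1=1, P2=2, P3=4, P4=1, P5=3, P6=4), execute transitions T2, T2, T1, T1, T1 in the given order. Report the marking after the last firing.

step 1: fire T2:  (P0=4, P1=1, P2=2, P3=4, P4=1, P5=3, P6=4) → (P0=4, P1=1, P2=2, P3=7, P4=1, P5=4, P6=2)
step 2: fire T2:  (P0=4, P1=1, P2=2, P3=7, P4=1, P5=4, P6=2) → (P0=4, P1=1, P2=2, P3=10, P4=1, P5=5, P6=0)
step 3: fire T1:  (P0=4, P1=1, P2=2, P3=10, P4=1, P5=5, P6=0) → (P0=4, P1=1, P2=4, P3=7, P4=1, P5=5, P6=0)
step 4: fire T1:  (P0=4, P1=1, P2=4, P3=7, P4=1, P5=5, P6=0) → (P0=4, P1=1, P2=6, P3=4, P4=1, P5=5, P6=0)
step 5: fire T1:  (P0=4, P1=1, P2=6, P3=4, P4=1, P5=5, P6=0) → (P0=4, P1=1, P2=8, P3=1, P4=1, P5=5, P6=0)

(P0=4, P1=1, P2=8, P3=1, P4=1, P5=5, P6=0)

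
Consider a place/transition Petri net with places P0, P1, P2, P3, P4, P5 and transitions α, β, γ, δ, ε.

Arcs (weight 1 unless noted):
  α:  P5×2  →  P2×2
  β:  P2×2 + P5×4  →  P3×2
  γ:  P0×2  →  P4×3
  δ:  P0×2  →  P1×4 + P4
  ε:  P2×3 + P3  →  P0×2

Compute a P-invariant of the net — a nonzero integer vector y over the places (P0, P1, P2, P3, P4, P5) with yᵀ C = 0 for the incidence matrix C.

y = (P0:3, P1:1, P2:1, P3:3, P4:2, P5:1)

Incidence matrix C (rows=places, cols=transitions):
        α    β    γ    δ    ε
   P0   0    0   -2   -2    2
   P1   0    0    0    4    0
   P2   2   -2    0    0   -3
   P3   0    2    0    0   -1
   P4   0    0    3    1    0
   P5  -2   -4    0    0    0

Candidate y = [3, 1, 1, 3, 2, 1]; check y·C column-wise:
  col α: 3·0 + 1·0 + 1·2 + 3·0 + 2·0 + 1·-2 = 0
  col β: 3·0 + 1·0 + 1·-2 + 3·2 + 2·0 + 1·-4 = 0
  col γ: 3·-2 + 1·0 + 1·0 + 3·0 + 2·3 + 1·0 = 0
  col δ: 3·-2 + 1·4 + 1·0 + 3·0 + 2·1 + 1·0 = 0
  col ε: 3·2 + 1·0 + 1·-3 + 3·-1 + 2·0 + 1·0 = 0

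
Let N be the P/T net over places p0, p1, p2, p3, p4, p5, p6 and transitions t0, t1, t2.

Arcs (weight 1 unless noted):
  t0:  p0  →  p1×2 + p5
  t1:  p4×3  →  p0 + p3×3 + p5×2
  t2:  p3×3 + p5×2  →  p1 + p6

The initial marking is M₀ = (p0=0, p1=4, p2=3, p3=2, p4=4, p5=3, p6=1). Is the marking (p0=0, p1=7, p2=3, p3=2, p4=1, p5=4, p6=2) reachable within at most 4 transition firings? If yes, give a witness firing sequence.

step 1: fire t1:  (p0=0, p1=4, p2=3, p3=2, p4=4, p5=3, p6=1) → (p0=1, p1=4, p2=3, p3=5, p4=1, p5=5, p6=1)
step 2: fire t0:  (p0=1, p1=4, p2=3, p3=5, p4=1, p5=5, p6=1) → (p0=0, p1=6, p2=3, p3=5, p4=1, p5=6, p6=1)
step 3: fire t2:  (p0=0, p1=6, p2=3, p3=5, p4=1, p5=6, p6=1) → (p0=0, p1=7, p2=3, p3=2, p4=1, p5=4, p6=2)

YES — reachable via ⟨t1, t0, t2⟩ (3 firings)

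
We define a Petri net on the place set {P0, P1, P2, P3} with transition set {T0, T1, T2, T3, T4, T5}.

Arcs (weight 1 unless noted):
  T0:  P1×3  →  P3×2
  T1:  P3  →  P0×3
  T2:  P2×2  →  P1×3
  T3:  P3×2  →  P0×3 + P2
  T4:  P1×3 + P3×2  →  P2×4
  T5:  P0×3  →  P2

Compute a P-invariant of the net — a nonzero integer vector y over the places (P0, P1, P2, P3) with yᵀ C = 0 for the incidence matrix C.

y = (P0:1, P1:2, P2:3, P3:3)

Incidence matrix C (rows=places, cols=transitions):
       T0   T1   T2   T3   T4   T5
   P0   0    3    0    3    0   -3
   P1  -3    0    3    0   -3    0
   P2   0    0   -2    1    4    1
   P3   2   -1    0   -2   -2    0

Candidate y = [1, 2, 3, 3]; check y·C column-wise:
  col T0: 1·0 + 2·-3 + 3·0 + 3·2 = 0
  col T1: 1·3 + 2·0 + 3·0 + 3·-1 = 0
  col T2: 1·0 + 2·3 + 3·-2 + 3·0 = 0
  col T3: 1·3 + 2·0 + 3·1 + 3·-2 = 0
  col T4: 1·0 + 2·-3 + 3·4 + 3·-2 = 0
  col T5: 1·-3 + 2·0 + 3·1 + 3·0 = 0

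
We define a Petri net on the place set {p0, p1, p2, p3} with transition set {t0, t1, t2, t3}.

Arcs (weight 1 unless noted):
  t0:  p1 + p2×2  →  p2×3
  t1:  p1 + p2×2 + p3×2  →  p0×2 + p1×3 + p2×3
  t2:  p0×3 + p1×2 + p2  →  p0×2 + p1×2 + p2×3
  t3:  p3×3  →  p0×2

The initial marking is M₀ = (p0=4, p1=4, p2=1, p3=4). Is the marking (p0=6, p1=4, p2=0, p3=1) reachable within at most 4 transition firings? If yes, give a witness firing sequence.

depth 0: 1 marking
depth 1: 3 markings reached so far
depth 2: 7 markings reached so far
depth 3: 14 markings reached so far
depth 4: 24 markings reached so far
target is not among the 24 markings reachable within 4 steps

NO — not reachable within 4 firings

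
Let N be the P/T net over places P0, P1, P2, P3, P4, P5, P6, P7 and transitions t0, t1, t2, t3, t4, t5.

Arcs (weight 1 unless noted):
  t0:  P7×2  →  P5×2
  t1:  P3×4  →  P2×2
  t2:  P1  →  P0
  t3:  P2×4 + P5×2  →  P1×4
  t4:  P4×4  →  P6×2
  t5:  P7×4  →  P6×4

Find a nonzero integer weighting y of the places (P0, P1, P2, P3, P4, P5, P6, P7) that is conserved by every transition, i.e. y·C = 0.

y = (P0:2, P1:2, P2:2, P3:1, P4:0, P5:0, P6:0, P7:0)

Incidence matrix C (rows=places, cols=transitions):
       t0   t1   t2   t3   t4   t5
   P0   0    0    1    0    0    0
   P1   0    0   -1    4    0    0
   P2   0    2    0   -4    0    0
   P3   0   -4    0    0    0    0
   P4   0    0    0    0   -4    0
   P5   2    0    0   -2    0    0
   P6   0    0    0    0    2    4
   P7  -2    0    0    0    0   -4

Candidate y = [2, 2, 2, 1, 0, 0, 0, 0]; check y·C column-wise:
  col t0: 2·0 + 2·0 + 2·0 + 1·0 + 0·2 + 0·-2 = 0
  col t1: 2·0 + 2·0 + 2·2 + 1·-4 = 0
  col t2: 2·1 + 2·-1 + 2·0 + 1·0 = 0
  col t3: 2·0 + 2·4 + 2·-4 + 1·0 + 0·-2 = 0
  col t4: 2·0 + 2·0 + 2·0 + 1·0 + 0·-4 + 0·2 = 0
  col t5: 2·0 + 2·0 + 2·0 + 1·0 + 0·4 + 0·-4 = 0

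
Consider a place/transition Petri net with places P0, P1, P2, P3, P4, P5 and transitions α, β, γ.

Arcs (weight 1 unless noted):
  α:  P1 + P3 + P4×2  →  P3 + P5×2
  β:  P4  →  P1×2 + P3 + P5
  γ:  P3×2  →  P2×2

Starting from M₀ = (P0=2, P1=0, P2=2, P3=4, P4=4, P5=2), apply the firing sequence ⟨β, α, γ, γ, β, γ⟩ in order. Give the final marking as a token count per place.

step 1: fire β:  (P0=2, P1=0, P2=2, P3=4, P4=4, P5=2) → (P0=2, P1=2, P2=2, P3=5, P4=3, P5=3)
step 2: fire α:  (P0=2, P1=2, P2=2, P3=5, P4=3, P5=3) → (P0=2, P1=1, P2=2, P3=5, P4=1, P5=5)
step 3: fire γ:  (P0=2, P1=1, P2=2, P3=5, P4=1, P5=5) → (P0=2, P1=1, P2=4, P3=3, P4=1, P5=5)
step 4: fire γ:  (P0=2, P1=1, P2=4, P3=3, P4=1, P5=5) → (P0=2, P1=1, P2=6, P3=1, P4=1, P5=5)
step 5: fire β:  (P0=2, P1=1, P2=6, P3=1, P4=1, P5=5) → (P0=2, P1=3, P2=6, P3=2, P4=0, P5=6)
step 6: fire γ:  (P0=2, P1=3, P2=6, P3=2, P4=0, P5=6) → (P0=2, P1=3, P2=8, P3=0, P4=0, P5=6)

(P0=2, P1=3, P2=8, P3=0, P4=0, P5=6)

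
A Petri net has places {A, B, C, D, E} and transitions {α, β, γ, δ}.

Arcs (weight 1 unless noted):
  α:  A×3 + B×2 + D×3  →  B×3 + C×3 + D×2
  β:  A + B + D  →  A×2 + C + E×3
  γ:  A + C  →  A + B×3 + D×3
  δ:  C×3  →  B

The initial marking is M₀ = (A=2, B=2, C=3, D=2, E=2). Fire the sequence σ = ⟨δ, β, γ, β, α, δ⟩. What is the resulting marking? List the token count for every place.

(A=1, B=6, C=1, D=2, E=8)

step 1: fire δ:  (A=2, B=2, C=3, D=2, E=2) → (A=2, B=3, C=0, D=2, E=2)
step 2: fire β:  (A=2, B=3, C=0, D=2, E=2) → (A=3, B=2, C=1, D=1, E=5)
step 3: fire γ:  (A=3, B=2, C=1, D=1, E=5) → (A=3, B=5, C=0, D=4, E=5)
step 4: fire β:  (A=3, B=5, C=0, D=4, E=5) → (A=4, B=4, C=1, D=3, E=8)
step 5: fire α:  (A=4, B=4, C=1, D=3, E=8) → (A=1, B=5, C=4, D=2, E=8)
step 6: fire δ:  (A=1, B=5, C=4, D=2, E=8) → (A=1, B=6, C=1, D=2, E=8)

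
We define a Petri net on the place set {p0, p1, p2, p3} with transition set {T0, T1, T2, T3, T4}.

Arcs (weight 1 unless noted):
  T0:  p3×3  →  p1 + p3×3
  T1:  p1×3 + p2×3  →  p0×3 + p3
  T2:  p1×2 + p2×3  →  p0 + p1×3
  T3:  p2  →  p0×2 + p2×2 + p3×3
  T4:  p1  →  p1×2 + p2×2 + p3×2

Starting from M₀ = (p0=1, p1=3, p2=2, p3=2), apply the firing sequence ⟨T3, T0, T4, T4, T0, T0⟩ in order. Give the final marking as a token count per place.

step 1: fire T3:  (p0=1, p1=3, p2=2, p3=2) → (p0=3, p1=3, p2=3, p3=5)
step 2: fire T0:  (p0=3, p1=3, p2=3, p3=5) → (p0=3, p1=4, p2=3, p3=5)
step 3: fire T4:  (p0=3, p1=4, p2=3, p3=5) → (p0=3, p1=5, p2=5, p3=7)
step 4: fire T4:  (p0=3, p1=5, p2=5, p3=7) → (p0=3, p1=6, p2=7, p3=9)
step 5: fire T0:  (p0=3, p1=6, p2=7, p3=9) → (p0=3, p1=7, p2=7, p3=9)
step 6: fire T0:  (p0=3, p1=7, p2=7, p3=9) → (p0=3, p1=8, p2=7, p3=9)

(p0=3, p1=8, p2=7, p3=9)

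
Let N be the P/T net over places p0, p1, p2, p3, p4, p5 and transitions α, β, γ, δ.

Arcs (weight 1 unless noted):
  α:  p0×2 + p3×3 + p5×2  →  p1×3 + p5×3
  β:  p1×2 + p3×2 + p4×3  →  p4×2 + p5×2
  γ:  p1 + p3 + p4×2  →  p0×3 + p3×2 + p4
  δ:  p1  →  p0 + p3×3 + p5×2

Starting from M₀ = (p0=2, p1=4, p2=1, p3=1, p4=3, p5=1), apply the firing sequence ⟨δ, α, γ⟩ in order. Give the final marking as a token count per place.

step 1: fire δ:  (p0=2, p1=4, p2=1, p3=1, p4=3, p5=1) → (p0=3, p1=3, p2=1, p3=4, p4=3, p5=3)
step 2: fire α:  (p0=3, p1=3, p2=1, p3=4, p4=3, p5=3) → (p0=1, p1=6, p2=1, p3=1, p4=3, p5=4)
step 3: fire γ:  (p0=1, p1=6, p2=1, p3=1, p4=3, p5=4) → (p0=4, p1=5, p2=1, p3=2, p4=2, p5=4)

(p0=4, p1=5, p2=1, p3=2, p4=2, p5=4)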